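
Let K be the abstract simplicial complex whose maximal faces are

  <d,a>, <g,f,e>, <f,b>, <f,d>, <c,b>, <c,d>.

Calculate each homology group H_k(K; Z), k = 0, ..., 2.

We work with the vertex ordering a < b < c < d < e < f < g. The simplices of K, each written with vertices in increasing order, are:

  0-simplices (7): a, b, c, d, e, f, g
  1-simplices (8): ad, bc, bf, cd, df, ef, eg, fg
  2-simplices (1): efg

Hence C_0 ≅ Z^7, C_1 ≅ Z^8, C_2 ≅ Z^1.

The boundary map ∂_1: C_1 → C_0 maps an edge to its endpoints' difference, ∂[p,q] = q − p. For instance
  ∂ef = f − e.
As a 7×8 matrix over Z this has rank 6, with invariant factors (1,1,1,1,1,1).

The boundary map ∂_2: C_2 → C_1 maps a triangle to the signed sum of its edges. For instance
  ∂efg = fg − eg + ef.
As a 8×1 matrix over Z this has rank 1, with invariant factors (1).

Reading off H_k = ker ∂_k / im ∂_{k+1}:

  H_0: rank C_0 − rank ∂_1 = 7 − 6 = 1, and the invariant factors of ∂_1 are all 1, so H_0 = Z.
  H_1: rank ker ∂_1 − rank ∂_2 = (8 − 6) − 1 = 1, and the invariant factors of ∂_2 are all 1, so H_1 = Z.
  H_2: rank ker ∂_2 − rank ∂_3 = (1 − 1) − 0 = 0, and there is no ∂_3, so H_2 = 0.

As a check, the Euler characteristic is 7 − 8 + 1 = 0, which agrees with 1 − 1 + 0 = 0.

H_0 = Z,  H_1 = Z,  H_2 = 0.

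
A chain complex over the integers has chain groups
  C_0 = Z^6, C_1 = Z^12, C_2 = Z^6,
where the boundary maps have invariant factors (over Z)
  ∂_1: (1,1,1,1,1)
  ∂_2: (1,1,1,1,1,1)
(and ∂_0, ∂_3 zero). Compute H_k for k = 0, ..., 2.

H_0: b_0 = 6 − 0 − 5 = 1; torsion from ∂_1 factors > 1: none. So H_0 = Z.
H_1: b_1 = 12 − 5 − 6 = 1; torsion from ∂_2 factors > 1: none. So H_1 = Z.
H_2: b_2 = 6 − 6 − 0 = 0; torsion from ∂_3 factors > 1: none. So H_2 = 0.

H_0 = Z,  H_1 = Z,  H_2 = 0.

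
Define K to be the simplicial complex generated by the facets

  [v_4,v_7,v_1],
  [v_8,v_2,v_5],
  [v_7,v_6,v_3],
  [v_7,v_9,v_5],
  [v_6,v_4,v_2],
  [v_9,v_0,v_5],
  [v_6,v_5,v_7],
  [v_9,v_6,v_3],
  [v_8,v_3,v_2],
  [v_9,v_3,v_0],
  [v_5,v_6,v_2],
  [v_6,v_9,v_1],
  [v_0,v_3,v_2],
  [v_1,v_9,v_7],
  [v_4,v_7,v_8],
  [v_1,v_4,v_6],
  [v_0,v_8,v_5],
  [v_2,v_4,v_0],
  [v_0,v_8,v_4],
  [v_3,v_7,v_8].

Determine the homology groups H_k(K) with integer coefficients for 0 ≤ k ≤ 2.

K has 10 vertices, 30 edges, 20 triangles.
rank ∂_0 = 0, rank ∂_1 = 9 ⇒ b_0 = 10 − 0 − 9 = 1; all invariant factors of ∂_1 are 1 so no torsion. So H_0 = Z.
rank ∂_1 = 9, rank ∂_2 = 20 ⇒ b_1 = 30 − 9 − 20 = 1; ∂_2 has invariant factor(s) [2] giving torsion. So H_1 = Z ⊕ Z/2.
rank ∂_2 = 20, rank ∂_3 = 0 ⇒ b_2 = 20 − 20 − 0 = 0. So H_2 = 0.

H_0 ≅ Z,  H_1 ≅ Z ⊕ Z/2,  H_2 = 0.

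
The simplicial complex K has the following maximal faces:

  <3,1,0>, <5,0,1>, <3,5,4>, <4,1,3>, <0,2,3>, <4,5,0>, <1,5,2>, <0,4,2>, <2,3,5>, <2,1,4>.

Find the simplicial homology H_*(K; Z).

H_0 = Z,  H_1 = Z/2,  H_2 = 0.

Take the total order 0 < 1 < 2 < 3 < 4 < 5 on the vertex set. Then K (dimension 2) consists of the simplices:

  0-simplices (6): [0], [1], [2], [3], [4], [5]
  1-simplices (15): [0,1], [0,2], [0,3], [0,4], [0,5], [1,2], [1,3], [1,4], [1,5], [2,3], [2,4], [2,5], [3,4], [3,5], [4,5]
  2-simplices (10): [0,1,3], [0,1,5], [0,2,3], [0,2,4], [0,4,5], [1,2,4], [1,2,5], [1,3,4], [2,3,5], [3,4,5]

so the chain groups are C_0 ≅ Z^6, C_1 ≅ Z^15, C_2 ≅ Z^10.

∂_1: C_1 → C_0 sends each edge [p,q] (with p < q) to q − p. For instance
  ∂[0,4] = [4] − [0].
The 6×15 boundary matrix has rank 5 and Smith normal form diag(1,1,1,1,1).

The boundary map ∂_2: C_2 → C_1 sends each 2-simplex [p,q,r] to [q,r] − [p,r] + [p,q]. For instance
  ∂[1,3,4] = [3,4] − [1,4] + [1,3],
  ∂[0,1,5] = [1,5] − [0,5] + [0,1].
The resulting 15×10 matrix has rank 10, and its Smith normal form has invariant factors (1,1,1,1,1,1,1,1,1,2).

Now H_k = ker ∂_k / im ∂_{k+1}, so:

  H_0: rank C_0 − rank ∂_1 = 6 − 5 = 1, and the invariant factors of ∂_1 are all 1, so H_0 = Z.
  H_1: rank ker ∂_1 − rank ∂_2 = (15 − 5) − 10 = 0, and ∂_2 has invariant factor 2 > 1, so H_1 = Z/2.
  H_2: rank ker ∂_2 − rank ∂_3 = (10 − 10) − 0 = 0, and there is no ∂_3, so H_2 = 0.

(K is a triangulation of the real projective plane RP^2.)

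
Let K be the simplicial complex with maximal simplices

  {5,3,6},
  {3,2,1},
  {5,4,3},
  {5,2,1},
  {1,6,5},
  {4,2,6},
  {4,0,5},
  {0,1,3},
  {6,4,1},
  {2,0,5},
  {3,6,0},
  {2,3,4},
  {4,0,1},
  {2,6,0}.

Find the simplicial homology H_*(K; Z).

K has 7 vertices, 21 edges, 14 triangles.
rank ∂_0 = 0, rank ∂_1 = 6 ⇒ b_0 = 7 − 0 − 6 = 1; all invariant factors of ∂_1 are 1 so no torsion. So H_0 ≅ Z.
rank ∂_1 = 6, rank ∂_2 = 13 ⇒ b_1 = 21 − 6 − 13 = 2; all invariant factors of ∂_2 are 1 so no torsion. So H_1 ≅ Z^2.
rank ∂_2 = 13, rank ∂_3 = 0 ⇒ b_2 = 14 − 13 − 0 = 1. So H_2 ≅ Z.

H_0 ≅ Z,  H_1 ≅ Z^2,  H_2 ≅ Z.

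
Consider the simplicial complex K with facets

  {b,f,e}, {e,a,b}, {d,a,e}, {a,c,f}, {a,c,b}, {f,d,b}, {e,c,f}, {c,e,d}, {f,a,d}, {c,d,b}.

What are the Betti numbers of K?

b_0 = 1, b_1 = 0, b_2 = 0.

Take the total order a < b < c < d < e < f on the vertex set. Then K (dimension 2) consists of the simplices:

  0-simplices (6): a, b, c, d, e, f
  1-simplices (15): ab, ac, ad, ae, af, bc, bd, be, bf, cd, ce, cf, de, df, ef
  2-simplices (10): abc, abe, acf, ade, adf, bcd, bdf, bef, cde, cef

so the chain groups are C_0 ≅ Z^6, C_1 ≅ Z^15, C_2 ≅ Z^10.

∂_1: C_1 → C_0 is given by ∂[p,q] = [q] − [p]. For instance
  ∂ac = c − a.
The 6×15 boundary matrix has rank 5 and Smith normal form diag(1,1,1,1,1).

∂_2: C_2 → C_1 maps a triangle to the signed sum of its edges. For instance
  ∂cde = de − ce + cd,
  ∂bcd = cd − bd + bc.
The resulting 15×10 matrix has rank 10, and its Smith normal form has invariant factors (1,1,1,1,1,1,1,1,1,2).

Computing H_k = (kernel of ∂_k) / (image of ∂_{k+1}):

  H_0: rank C_0 − rank ∂_1 = 6 − 5 = 1, and the invariant factors of ∂_1 are all 1, so H_0 = Z.
  H_1: rank ker ∂_1 − rank ∂_2 = (15 − 5) − 10 = 0, and ∂_2 has invariant factor 2 > 1, so H_1 = Z/2.
  H_2: rank ker ∂_2 − rank ∂_3 = (10 − 10) − 0 = 0, and there is no ∂_3, so H_2 = 0.

As a check, the Euler characteristic is 6 − 15 + 10 = 1, which agrees with 1 − 0 + 0 = 1.

Hence the Betti numbers are b_0 = 1, b_1 = 0, b_2 = 0.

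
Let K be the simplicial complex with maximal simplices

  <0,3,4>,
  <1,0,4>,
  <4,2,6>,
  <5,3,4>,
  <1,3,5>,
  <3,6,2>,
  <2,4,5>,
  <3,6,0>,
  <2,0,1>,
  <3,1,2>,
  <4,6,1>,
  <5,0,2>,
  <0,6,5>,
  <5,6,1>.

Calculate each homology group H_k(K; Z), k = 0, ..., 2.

H_0 = Z,  H_1 = Z^2,  H_2 = Z.

Order the vertices as 0 < 1 < 2 < 3 < 4 < 5 < 6. Listing each simplex with vertices in this order, K has dimension 2 with simplices:

  0-simplices (7): [0], [1], [2], [3], [4], [5], [6]
  1-simplices (21): [0,1], [0,2], [0,3], [0,4], [0,5], [0,6], [1,2], [1,3], [1,4], [1,5], [1,6], [2,3], [2,4], [2,5], [2,6], [3,4], [3,5], [3,6], [4,5], [4,6], [5,6]
  2-simplices (14): [0,1,2], [0,1,4], [0,2,5], [0,3,4], [0,3,6], [0,5,6], [1,2,3], [1,3,5], [1,4,6], [1,5,6], [2,3,6], [2,4,5], [2,4,6], [3,4,5]

giving chain groups C_0 ≅ Z^7, C_1 ≅ Z^21, C_2 ≅ Z^14.

The boundary map ∂_1: C_1 → C_0 is given by ∂[p,q] = [q] − [p]. For instance
  ∂[3,6] = [6] − [3].
The resulting 7×21 matrix has rank 6, and its Smith normal form has invariant factors (1,1,1,1,1,1).

Boundary ∂_2: C_2 → C_1 maps a triangle to the signed sum of its edges. For instance
  ∂[1,4,6] = [4,6] − [1,6] + [1,4],
  ∂[0,3,6] = [3,6] − [0,6] + [0,3].
As a 21×14 matrix over Z this has rank 13, with invariant factors (1,1,1,1,1,1,1,1,1,1,1,1,1).

Now H_k = ker ∂_k / im ∂_{k+1}, so:

  H_0: rank C_0 − rank ∂_1 = 7 − 6 = 1, and the invariant factors of ∂_1 are all 1, so H_0 = Z.
  H_1: rank ker ∂_1 − rank ∂_2 = (21 − 6) − 13 = 2, and the invariant factors of ∂_2 are all 1, so H_1 = Z^2.
  H_2: rank ker ∂_2 − rank ∂_3 = (14 − 13) − 0 = 1, and there is no ∂_3, so H_2 = Z.

As a check, the Euler characteristic is 7 − 21 + 14 = 0, which agrees with 1 − 2 + 1 = 0.
(K is a triangulation of the torus T^2.)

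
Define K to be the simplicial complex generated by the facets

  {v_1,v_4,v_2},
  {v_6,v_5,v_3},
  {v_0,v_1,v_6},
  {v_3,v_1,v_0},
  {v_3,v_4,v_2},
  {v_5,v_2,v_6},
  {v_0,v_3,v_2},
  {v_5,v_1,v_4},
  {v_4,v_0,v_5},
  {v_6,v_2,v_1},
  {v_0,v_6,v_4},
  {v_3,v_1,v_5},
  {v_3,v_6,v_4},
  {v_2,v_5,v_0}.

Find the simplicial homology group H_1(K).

H_1 = Z^2.

Fix the vertex order v_0 < v_1 < v_2 < v_3 < v_4 < v_5 < v_6 and write every simplex with vertices in increasing order. Then dim K = 2 and the simplices of K are:

  0-simplices (7): [v_0], [v_1], [v_2], [v_3], [v_4], [v_5], [v_6]
  1-simplices (21): (21 of them)
  2-simplices (14): (14 of them)

giving chain groups C_0 ≅ Z^7, C_1 ≅ Z^21, C_2 ≅ Z^14.

∂_1: C_1 → C_0 sends each edge [p,q] (with p < q) to q − p. For instance
  ∂[v_0,v_5] = [v_5] − [v_0].
This gives a 7×21 integer matrix of rank 6; reducing to Smith normal form yields diagonal entries (1,1,1,1,1,1).

Boundary ∂_2: C_2 → C_1 maps a triangle to the signed sum of its edges. For instance
  ∂[v_3,v_4,v_6] = [v_4,v_6] − [v_3,v_6] + [v_3,v_4],
  ∂[v_0,v_1,v_6] = [v_1,v_6] − [v_0,v_6] + [v_0,v_1].
The resulting 21×14 matrix has rank 13, and its Smith normal form has invariant factors (1,1,1,1,1,1,1,1,1,1,1,1,1).

Computing H_k = (kernel of ∂_k) / (image of ∂_{k+1}):

  H_1: rank ker ∂_1 − rank ∂_2 = (21 − 6) − 13 = 2, and the invariant factors of ∂_2 are all 1, so H_1 ≅ Z^2.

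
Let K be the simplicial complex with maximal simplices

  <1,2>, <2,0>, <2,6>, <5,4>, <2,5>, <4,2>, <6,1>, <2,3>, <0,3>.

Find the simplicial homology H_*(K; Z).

Fix the vertex order 0 < 1 < 2 < 3 < 4 < 5 < 6 and write every simplex with vertices in increasing order. Then dim K = 1 and the simplices of K are:

  0-simplices (7): [0], [1], [2], [3], [4], [5], [6]
  1-simplices (9): [0,2], [0,3], [1,2], [1,6], [2,3], [2,4], [2,5], [2,6], [4,5]

Hence C_0 ≅ Z^7, C_1 ≅ Z^9.

∂_1: C_1 → C_0 sends each edge [p,q] (with p < q) to q − p. For instance
  ∂[2,4] = [4] − [2].
The 7×9 boundary matrix has rank 6 and Smith normal form diag(1,1,1,1,1,1).

From H_k ≅ ker(∂_k) / im(∂_{k+1}) we obtain:

  H_0: rank C_0 − rank ∂_1 = 7 − 6 = 1, and the invariant factors of ∂_1 are all 1, so H_0 ≅ Z.
  H_1: rank ker ∂_1 − rank ∂_2 = (9 − 6) − 0 = 3, and there is no ∂_2, so H_1 ≅ Z^3.

As a check, the Euler characteristic is 7 − 9 = -2, which agrees with 1 − 3 = -2.

H_0 ≅ Z,  H_1 ≅ Z^3.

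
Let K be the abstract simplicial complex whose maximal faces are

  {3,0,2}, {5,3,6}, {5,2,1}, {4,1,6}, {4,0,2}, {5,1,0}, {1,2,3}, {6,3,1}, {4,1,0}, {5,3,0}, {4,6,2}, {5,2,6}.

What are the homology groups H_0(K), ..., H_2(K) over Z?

H_0 ≅ Z,  H_1 ≅ Z/2,  H_2 = 0.

K has 7 vertices, 18 edges, 12 triangles.
rank ∂_0 = 0, rank ∂_1 = 6 ⇒ b_0 = 7 − 0 − 6 = 1; all invariant factors of ∂_1 are 1 so no torsion. So H_0 = Z.
rank ∂_1 = 6, rank ∂_2 = 12 ⇒ b_1 = 18 − 6 − 12 = 0; ∂_2 has invariant factor(s) [2] giving torsion. So H_1 = Z/2.
rank ∂_2 = 12, rank ∂_3 = 0 ⇒ b_2 = 12 − 12 − 0 = 0. So H_2 = 0.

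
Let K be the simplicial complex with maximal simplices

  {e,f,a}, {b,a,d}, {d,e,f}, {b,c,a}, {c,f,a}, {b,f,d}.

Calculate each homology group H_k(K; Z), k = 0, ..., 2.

H_0 ≅ Z,  H_1 ≅ Z,  H_2 = 0.

Take the total order a < b < c < d < e < f on the vertex set. Then K (dimension 2) consists of the simplices:

  0-simplices (6): a, b, c, d, e, f
  1-simplices (12): ab, ac, ad, ae, af, bc, bd, bf, cf, de, df, ef
  2-simplices (6): abc, abd, acf, aef, bdf, def

Hence C_0 ≅ Z^6, C_1 ≅ Z^12, C_2 ≅ Z^6.

∂_1: C_1 → C_0 maps an edge to its endpoints' difference, ∂[p,q] = q − p. For instance
  ∂cf = f − c.
The 6×12 boundary matrix has rank 5 and Smith normal form diag(1,1,1,1,1).

Boundary ∂_2: C_2 → C_1 maps a triangle to the signed sum of its edges. For instance
  ∂def = ef − df + de,
  ∂abc = bc − ac + ab.
The resulting 12×6 matrix has rank 6, and its Smith normal form has invariant factors (1,1,1,1,1,1).

Now H_k = ker ∂_k / im ∂_{k+1}, so:

  H_0: rank C_0 − rank ∂_1 = 6 − 5 = 1, and the invariant factors of ∂_1 are all 1, so H_0 ≅ Z.
  H_1: rank ker ∂_1 − rank ∂_2 = (12 − 5) − 6 = 1, and the invariant factors of ∂_2 are all 1, so H_1 ≅ Z.
  H_2: rank ker ∂_2 − rank ∂_3 = (6 − 6) − 0 = 0, and there is no ∂_3, so H_2 ≅ 0.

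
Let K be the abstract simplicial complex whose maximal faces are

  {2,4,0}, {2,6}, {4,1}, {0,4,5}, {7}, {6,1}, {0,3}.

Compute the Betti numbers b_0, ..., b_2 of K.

K has 8 vertices, 9 edges, 2 triangles.
rank ∂_0 = 0, rank ∂_1 = 6 ⇒ b_0 = 8 − 0 − 6 = 2; all invariant factors of ∂_1 are 1 so no torsion. So H_0 ≅ Z^2.
rank ∂_1 = 6, rank ∂_2 = 2 ⇒ b_1 = 9 − 6 − 2 = 1; all invariant factors of ∂_2 are 1 so no torsion. So H_1 ≅ Z.
rank ∂_2 = 2, rank ∂_3 = 0 ⇒ b_2 = 2 − 2 − 0 = 0. So H_2 ≅ 0.

b_0 = 2, b_1 = 1, b_2 = 0.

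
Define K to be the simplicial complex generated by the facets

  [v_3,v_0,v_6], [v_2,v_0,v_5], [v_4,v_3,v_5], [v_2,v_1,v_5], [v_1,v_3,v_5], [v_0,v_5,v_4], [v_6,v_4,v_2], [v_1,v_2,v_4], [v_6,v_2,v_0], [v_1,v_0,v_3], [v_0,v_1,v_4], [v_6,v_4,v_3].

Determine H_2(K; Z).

H_2 = 0.

Fix the vertex order v_0 < v_1 < v_2 < v_3 < v_4 < v_5 < v_6 and write every simplex with vertices in increasing order. Then dim K = 2 and the simplices of K are:

  0-simplices (7): [v_0], [v_1], [v_2], [v_3], [v_4], [v_5], [v_6]
  1-simplices (18): (18 of them)
  2-simplices (12): (12 of them)

so the chain groups are C_0 ≅ Z^7, C_1 ≅ Z^18, C_2 ≅ Z^12.

∂_1: C_1 → C_0 is given by ∂[p,q] = [q] − [p].
The resulting 7×18 matrix has rank 6, and its Smith normal form has invariant factors (1,1,1,1,1,1).

∂_2: C_2 → C_1 maps a triangle to the signed sum of its edges. For instance
  ∂[v_3,v_4,v_5] = [v_4,v_5] − [v_3,v_5] + [v_3,v_4],
  ∂[v_1,v_2,v_4] = [v_2,v_4] − [v_1,v_4] + [v_1,v_2].
As a 18×12 matrix over Z this has rank 12, with invariant factors (1,1,1,1,1,1,1,1,1,1,1,2).

Computing H_k = (kernel of ∂_k) / (image of ∂_{k+1}):

  H_2: rank ker ∂_2 − rank ∂_3 = (12 − 12) − 0 = 0, and there is no ∂_3, so H_2 ≅ 0.

(K is a triangulation of the real projective plane RP^2.)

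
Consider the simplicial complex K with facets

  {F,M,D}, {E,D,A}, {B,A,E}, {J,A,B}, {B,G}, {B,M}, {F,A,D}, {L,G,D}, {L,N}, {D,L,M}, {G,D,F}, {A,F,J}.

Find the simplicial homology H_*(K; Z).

Take the total order A < B < D < E < F < G < J < L < M < N on the vertex set. Then K (dimension 2) consists of the simplices:

  0-simplices (10): A, B, D, E, F, G, J, L, M, N
  1-simplices (20): AB, AD, AE, AF, AJ, BE, BG, BJ, BM, DE, DF, DG, DL, DM, FG, FJ, FM, GL, LM, LN
  2-simplices (9): ABE, ABJ, ADE, ADF, AFJ, DFG, DFM, DGL, DLM

Hence C_0 ≅ Z^10, C_1 ≅ Z^20, C_2 ≅ Z^9.

∂_1: C_1 → C_0 maps an edge to its endpoints' difference, ∂[p,q] = q − p.
As a 10×20 matrix over Z this has rank 9, with invariant factors (1,1,1,1,1,1,1,1,1).

∂_2: C_2 → C_1 sends each 2-simplex [p,q,r] to [q,r] − [p,r] + [p,q]. For instance
  ∂DFG = FG − DG + DF,
  ∂DLM = LM − DM + DL.
As a 20×9 matrix over Z this has rank 9, with invariant factors (1,1,1,1,1,1,1,1,1).

Now H_k = ker ∂_k / im ∂_{k+1}, so:

  H_0: rank C_0 − rank ∂_1 = 10 − 9 = 1, and the invariant factors of ∂_1 are all 1, so H_0 ≅ Z.
  H_1: rank ker ∂_1 − rank ∂_2 = (20 − 9) − 9 = 2, and the invariant factors of ∂_2 are all 1, so H_1 ≅ Z^2.
  H_2: rank ker ∂_2 − rank ∂_3 = (9 − 9) − 0 = 0, and there is no ∂_3, so H_2 ≅ 0.

H_0 = Z,  H_1 = Z^2,  H_2 = 0.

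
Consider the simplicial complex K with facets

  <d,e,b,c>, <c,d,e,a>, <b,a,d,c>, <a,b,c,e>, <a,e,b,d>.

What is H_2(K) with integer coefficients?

Fix the vertex order a < b < c < d < e and write every simplex with vertices in increasing order. Then dim K = 3 and the simplices of K are:

  0-simplices (5): a, b, c, d, e
  1-simplices (10): ab, ac, ad, ae, bc, bd, be, cd, ce, de
  2-simplices (10): abc, abd, abe, acd, ace, ade, bcd, bce, bde, cde
  3-simplices (5): abcd, abce, abde, acde, bcde

Hence C_0 ≅ Z^5, C_1 ≅ Z^10, C_2 ≅ Z^10, C_3 ≅ Z^5.

∂_1: C_1 → C_0 sends each edge [p,q] (with p < q) to q − p.
The resulting 5×10 matrix has rank 4, and its Smith normal form has invariant factors (1,1,1,1).

∂_2: C_2 → C_1 maps a triangle to the signed sum of its edges. For instance
  ∂abc = bc − ac + ab,
  ∂ade = de − ae + ad.
The resulting 10×10 matrix has rank 6, and its Smith normal form has invariant factors (1,1,1,1,1,1).

The boundary map ∂_3: C_3 → C_2 sends each 3-simplex σ to the alternating sum Σ_i (−1)^i (σ with its i-th vertex removed). For instance
  ∂abde = bde − ade + abe − abd,
  ∂abcd = bcd − acd + abd − abc.
As a 10×5 matrix over Z this has rank 4, with invariant factors (1,1,1,1).

Reading off H_k = ker ∂_k / im ∂_{k+1}:

  H_2: rank ker ∂_2 − rank ∂_3 = (10 − 6) − 4 = 0, and the invariant factors of ∂_3 are all 1, so H_2 ≅ 0.

(K is a triangulation of the 3-sphere S^3.)

H_2 ≅ 0.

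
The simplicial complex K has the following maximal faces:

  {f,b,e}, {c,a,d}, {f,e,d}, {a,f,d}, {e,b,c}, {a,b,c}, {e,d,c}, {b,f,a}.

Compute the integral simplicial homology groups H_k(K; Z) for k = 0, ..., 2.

H_0 ≅ Z,  H_1 = 0,  H_2 ≅ Z.

Fix the vertex order a < b < c < d < e < f and write every simplex with vertices in increasing order. Then dim K = 2 and the simplices of K are:

  0-simplices (6): a, b, c, d, e, f
  1-simplices (12): ab, ac, ad, af, bc, be, bf, cd, ce, de, df, ef
  2-simplices (8): abc, abf, acd, adf, bce, bef, cde, def

giving chain groups C_0 ≅ Z^6, C_1 ≅ Z^12, C_2 ≅ Z^8.

Boundary ∂_1: C_1 → C_0 sends each edge [p,q] (with p < q) to q − p. For instance
  ∂cd = d − c.
The 6×12 boundary matrix has rank 5 and Smith normal form diag(1,1,1,1,1).

The boundary map ∂_2: C_2 → C_1 sends each 2-simplex [p,q,r] to [q,r] − [p,r] + [p,q]. For instance
  ∂def = ef − df + de,
  ∂adf = df − af + ad.
As a 12×8 matrix over Z this has rank 7, with invariant factors (1,1,1,1,1,1,1).

Reading off H_k = ker ∂_k / im ∂_{k+1}:

  H_0: rank C_0 − rank ∂_1 = 6 − 5 = 1, and the invariant factors of ∂_1 are all 1, so H_0 ≅ Z.
  H_1: rank ker ∂_1 − rank ∂_2 = (12 − 5) − 7 = 0, and the invariant factors of ∂_2 are all 1, so H_1 ≅ 0.
  H_2: rank ker ∂_2 − rank ∂_3 = (8 − 7) − 0 = 1, and there is no ∂_3, so H_2 ≅ Z.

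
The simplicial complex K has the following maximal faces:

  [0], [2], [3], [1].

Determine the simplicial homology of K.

Take the total order 0 < 1 < 2 < 3 on the vertex set. Then K (dimension 0) consists of the simplices:

  0-simplices (4): [0], [1], [2], [3]

so the chain groups are C_0 ≅ Z^4.

Reading off H_k = ker ∂_k / im ∂_{k+1}:

  H_0: rank C_0 − rank ∂_1 = 4 − 0 = 4, and there is no ∂_1, so H_0 ≅ Z^4.

H_0 ≅ Z^4.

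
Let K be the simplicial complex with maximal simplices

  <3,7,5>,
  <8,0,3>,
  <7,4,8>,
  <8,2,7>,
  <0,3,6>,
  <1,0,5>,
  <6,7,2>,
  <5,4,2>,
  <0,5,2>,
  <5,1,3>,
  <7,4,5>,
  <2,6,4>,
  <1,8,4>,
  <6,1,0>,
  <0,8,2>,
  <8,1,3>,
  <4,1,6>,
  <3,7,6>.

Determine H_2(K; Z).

H_2 = 0.

Fix the vertex order 0 < 1 < 2 < 3 < 4 < 5 < 6 < 7 < 8 and write every simplex with vertices in increasing order. Then dim K = 2 and the simplices of K are:

  0-simplices (9): [0], [1], [2], [3], [4], [5], [6], [7], [8]
  1-simplices (27): (27 of them)
  2-simplices (18): [0,1,5], [0,1,6], [0,2,5], [0,2,8], [0,3,6], [0,3,8], [1,3,5], [1,3,8], [1,4,6], [1,4,8], [2,4,5], [2,4,6], [2,6,7], [2,7,8], [3,5,7], [3,6,7], [4,5,7], [4,7,8]

Hence C_0 ≅ Z^9, C_1 ≅ Z^27, C_2 ≅ Z^18.

∂_1: C_1 → C_0 sends each edge [p,q] (with p < q) to q − p. For instance
  ∂[3,8] = [8] − [3].
As a 9×27 matrix over Z this has rank 8, with invariant factors (1,1,1,1,1,1,1,1).

∂_2: C_2 → C_1 maps a triangle to the signed sum of its edges. For instance
  ∂[2,7,8] = [7,8] − [2,8] + [2,7],
  ∂[0,2,5] = [2,5] − [0,5] + [0,2].
The 27×18 boundary matrix has rank 18 and Smith normal form diag(1,1,1,1,1,1,1,1,1,1,1,1,1,1,1,1,1,2).

From H_k ≅ ker(∂_k) / im(∂_{k+1}) we obtain:

  H_2: rank ker ∂_2 − rank ∂_3 = (18 − 18) − 0 = 0, and there is no ∂_3, so H_2 ≅ 0.

(K is a triangulation of the Klein bottle.)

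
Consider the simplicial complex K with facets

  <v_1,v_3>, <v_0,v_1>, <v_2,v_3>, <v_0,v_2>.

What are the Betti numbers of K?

b_0 = 1, b_1 = 1.

We work with the vertex ordering v_0 < v_1 < v_2 < v_3. The simplices of K, each written with vertices in increasing order, are:

  0-simplices (4): [v_0], [v_1], [v_2], [v_3]
  1-simplices (4): [v_0,v_1], [v_0,v_2], [v_1,v_3], [v_2,v_3]

Hence C_0 ≅ Z^4, C_1 ≅ Z^4.

The boundary map ∂_1: C_1 → C_0 sends each edge [p,q] (with p < q) to q − p. For instance
  ∂[v_2,v_3] = [v_3] − [v_2].
As a 4×4 matrix over Z this has rank 3, with invariant factors (1,1,1).

Now H_k = ker ∂_k / im ∂_{k+1}, so:

  H_0: rank C_0 − rank ∂_1 = 4 − 3 = 1, and the invariant factors of ∂_1 are all 1, so H_0 = Z.
  H_1: rank ker ∂_1 − rank ∂_2 = (4 − 3) − 0 = 1, and there is no ∂_2, so H_1 = Z.

As a check, the Euler characteristic is 4 − 4 = 0, which agrees with 1 − 1 = 0.

Hence the Betti numbers are b_0 = 1, b_1 = 1.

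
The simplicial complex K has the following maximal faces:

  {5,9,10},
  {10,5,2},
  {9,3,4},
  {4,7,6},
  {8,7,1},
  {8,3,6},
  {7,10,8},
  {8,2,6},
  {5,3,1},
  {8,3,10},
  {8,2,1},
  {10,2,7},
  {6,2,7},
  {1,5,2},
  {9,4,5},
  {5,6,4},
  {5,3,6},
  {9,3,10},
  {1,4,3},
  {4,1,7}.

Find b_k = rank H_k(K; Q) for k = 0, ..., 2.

We work with the vertex ordering 1 < 2 < 3 < 4 < 5 < 6 < 7 < 8 < 9 < 10. The simplices of K, each written with vertices in increasing order, are:

  0-simplices (10): [1], [2], [3], [4], [5], [6], [7], [8], [9], [10]
  1-simplices (30): (30 of them)
  2-simplices (20): (20 of them)

giving chain groups C_0 ≅ Z^10, C_1 ≅ Z^30, C_2 ≅ Z^20.

The boundary map ∂_1: C_1 → C_0 is given by ∂[p,q] = [q] − [p]. For instance
  ∂[7,10] = [10] − [7].
This gives a 10×30 integer matrix of rank 9; reducing to Smith normal form yields diagonal entries (1,1,1,1,1,1,1,1,1).

The boundary map ∂_2: C_2 → C_1 acts by ∂[p,q,r] = [q,r] − [p,r] + [p,q]. For instance
  ∂[4,6,7] = [6,7] − [4,7] + [4,6],
  ∂[2,6,7] = [6,7] − [2,7] + [2,6].
The resulting 30×20 matrix has rank 20, and its Smith normal form has invariant factors (1,1,1,1,1,1,1,1,1,1,1,1,1,1,1,1,1,1,1,2).

Computing H_k = (kernel of ∂_k) / (image of ∂_{k+1}):

  H_0: rank C_0 − rank ∂_1 = 10 − 9 = 1, and the invariant factors of ∂_1 are all 1, so H_0 = Z.
  H_1: rank ker ∂_1 − rank ∂_2 = (30 − 9) − 20 = 1, and ∂_2 has invariant factor 2 > 1, so H_1 = Z ⊕ Z/2.
  H_2: rank ker ∂_2 − rank ∂_3 = (20 − 20) − 0 = 0, and there is no ∂_3, so H_2 = 0.

Hence the Betti numbers are b_0 = 1, b_1 = 1, b_2 = 0.

b_0 = 1, b_1 = 1, b_2 = 0.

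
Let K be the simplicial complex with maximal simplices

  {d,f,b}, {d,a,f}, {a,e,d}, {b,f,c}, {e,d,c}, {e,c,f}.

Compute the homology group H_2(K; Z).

We work with the vertex ordering a < b < c < d < e < f. The simplices of K, each written with vertices in increasing order, are:

  0-simplices (6): a, b, c, d, e, f
  1-simplices (12): ad, ae, af, bc, bd, bf, cd, ce, cf, de, df, ef
  2-simplices (6): ade, adf, bcf, bdf, cde, cef

so the chain groups are C_0 ≅ Z^6, C_1 ≅ Z^12, C_2 ≅ Z^6.

∂_1: C_1 → C_0 is given by ∂[p,q] = [q] − [p].
This gives a 6×12 integer matrix of rank 5; reducing to Smith normal form yields diagonal entries (1,1,1,1,1).

Boundary ∂_2: C_2 → C_1 maps a triangle to the signed sum of its edges. For instance
  ∂ade = de − ae + ad,
  ∂adf = df − af + ad.
As a 12×6 matrix over Z this has rank 6, with invariant factors (1,1,1,1,1,1).

Reading off H_k = ker ∂_k / im ∂_{k+1}:

  H_2: rank ker ∂_2 − rank ∂_3 = (6 − 6) − 0 = 0, and there is no ∂_3, so H_2 = 0.

H_2 ≅ 0.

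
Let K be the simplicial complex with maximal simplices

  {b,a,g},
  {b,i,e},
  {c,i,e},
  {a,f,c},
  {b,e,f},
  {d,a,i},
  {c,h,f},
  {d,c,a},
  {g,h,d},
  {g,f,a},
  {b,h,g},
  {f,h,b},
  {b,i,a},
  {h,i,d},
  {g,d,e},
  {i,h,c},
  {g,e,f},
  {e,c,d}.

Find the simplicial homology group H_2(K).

H_2 ≅ 0.

Order the vertices as a < b < c < d < e < f < g < h < i. Listing each simplex with vertices in this order, K has dimension 2 with simplices:

  0-simplices (9): a, b, c, d, e, f, g, h, i
  1-simplices (27): ab, ac, ad, af, ag, ai, be, bf, bg, bh, bi, cd, ce, cf, ch, ci, de, dg, dh, di, ef, eg, ei, fg, fh, gh, hi
  2-simplices (18): abg, abi, acd, acf, adi, afg, bef, bei, bfh, bgh, cde, cei, cfh, chi, deg, dgh, dhi, efg

giving chain groups C_0 ≅ Z^9, C_1 ≅ Z^27, C_2 ≅ Z^18.

The boundary map ∂_1: C_1 → C_0 is given by ∂[p,q] = [q] − [p]. For instance
  ∂ag = g − a.
This gives a 9×27 integer matrix of rank 8; reducing to Smith normal form yields diagonal entries (1,1,1,1,1,1,1,1).

∂_2: C_2 → C_1 maps a triangle to the signed sum of its edges. For instance
  ∂bfh = fh − bh + bf,
  ∂adi = di − ai + ad.
As a 27×18 matrix over Z this has rank 18, with invariant factors (1,1,1,1,1,1,1,1,1,1,1,1,1,1,1,1,1,2).

Computing H_k = (kernel of ∂_k) / (image of ∂_{k+1}):

  H_2: rank ker ∂_2 − rank ∂_3 = (18 − 18) − 0 = 0, and there is no ∂_3, so H_2 ≅ 0.

(K is a triangulation of the Klein bottle.)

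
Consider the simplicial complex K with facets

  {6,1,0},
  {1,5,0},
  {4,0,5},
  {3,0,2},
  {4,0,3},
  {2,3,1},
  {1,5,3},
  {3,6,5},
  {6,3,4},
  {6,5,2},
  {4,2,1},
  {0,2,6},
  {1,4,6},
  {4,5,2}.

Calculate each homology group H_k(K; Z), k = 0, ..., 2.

Take the total order 0 < 1 < 2 < 3 < 4 < 5 < 6 on the vertex set. Then K (dimension 2) consists of the simplices:

  0-simplices (7): [0], [1], [2], [3], [4], [5], [6]
  1-simplices (21): [0,1], [0,2], [0,3], [0,4], [0,5], [0,6], [1,2], [1,3], [1,4], [1,5], [1,6], [2,3], [2,4], [2,5], [2,6], [3,4], [3,5], [3,6], [4,5], [4,6], [5,6]
  2-simplices (14): [0,1,5], [0,1,6], [0,2,3], [0,2,6], [0,3,4], [0,4,5], [1,2,3], [1,2,4], [1,3,5], [1,4,6], [2,4,5], [2,5,6], [3,4,6], [3,5,6]

giving chain groups C_0 ≅ Z^7, C_1 ≅ Z^21, C_2 ≅ Z^14.

∂_1: C_1 → C_0 is given by ∂[p,q] = [q] − [p]. For instance
  ∂[0,2] = [2] − [0].
As a 7×21 matrix over Z this has rank 6, with invariant factors (1,1,1,1,1,1).

The boundary map ∂_2: C_2 → C_1 acts by ∂[p,q,r] = [q,r] − [p,r] + [p,q]. For instance
  ∂[3,5,6] = [5,6] − [3,6] + [3,5],
  ∂[1,4,6] = [4,6] − [1,6] + [1,4].
The 21×14 boundary matrix has rank 13 and Smith normal form diag(1,1,1,1,1,1,1,1,1,1,1,1,1).

Now H_k = ker ∂_k / im ∂_{k+1}, so:

  H_0: rank C_0 − rank ∂_1 = 7 − 6 = 1, and the invariant factors of ∂_1 are all 1, so H_0 = Z.
  H_1: rank ker ∂_1 − rank ∂_2 = (21 − 6) − 13 = 2, and the invariant factors of ∂_2 are all 1, so H_1 = Z^2.
  H_2: rank ker ∂_2 − rank ∂_3 = (14 − 13) − 0 = 1, and there is no ∂_3, so H_2 = Z.

H_0 ≅ Z,  H_1 ≅ Z^2,  H_2 ≅ Z.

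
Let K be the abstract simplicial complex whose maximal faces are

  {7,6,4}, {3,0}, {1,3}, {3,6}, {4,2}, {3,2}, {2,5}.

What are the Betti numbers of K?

b_0 = 1, b_1 = 1, b_2 = 0.

We work with the vertex ordering 0 < 1 < 2 < 3 < 4 < 5 < 6 < 7. The simplices of K, each written with vertices in increasing order, are:

  0-simplices (8): [0], [1], [2], [3], [4], [5], [6], [7]
  1-simplices (9): [0,3], [1,3], [2,3], [2,4], [2,5], [3,6], [4,6], [4,7], [6,7]
  2-simplices (1): [4,6,7]

so the chain groups are C_0 ≅ Z^8, C_1 ≅ Z^9, C_2 ≅ Z^1.

∂_1: C_1 → C_0 is given by ∂[p,q] = [q] − [p].
This gives a 8×9 integer matrix of rank 7; reducing to Smith normal form yields diagonal entries (1,1,1,1,1,1,1).

∂_2: C_2 → C_1 maps a triangle to the signed sum of its edges. For instance
  ∂[4,6,7] = [6,7] − [4,7] + [4,6].
The 9×1 boundary matrix has rank 1 and Smith normal form diag(1).

Reading off H_k = ker ∂_k / im ∂_{k+1}:

  H_0: rank C_0 − rank ∂_1 = 8 − 7 = 1, and the invariant factors of ∂_1 are all 1, so H_0 = Z.
  H_1: rank ker ∂_1 − rank ∂_2 = (9 − 7) − 1 = 1, and the invariant factors of ∂_2 are all 1, so H_1 = Z.
  H_2: rank ker ∂_2 − rank ∂_3 = (1 − 1) − 0 = 0, and there is no ∂_3, so H_2 = 0.

As a check, the Euler characteristic is 8 − 9 + 1 = 0, which agrees with 1 − 1 + 0 = 0.

Hence the Betti numbers are b_0 = 1, b_1 = 1, b_2 = 0.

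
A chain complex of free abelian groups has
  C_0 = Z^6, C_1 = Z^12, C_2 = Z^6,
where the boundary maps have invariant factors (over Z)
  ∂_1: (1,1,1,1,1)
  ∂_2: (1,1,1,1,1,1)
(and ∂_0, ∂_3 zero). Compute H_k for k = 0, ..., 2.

H_0 = Z,  H_1 = Z,  H_2 = 0.

H_0: b_0 = 6 − 0 − 5 = 1; torsion from ∂_1 factors > 1: none. So H_0 = Z.
H_1: b_1 = 12 − 5 − 6 = 1; torsion from ∂_2 factors > 1: none. So H_1 = Z.
H_2: b_2 = 6 − 6 − 0 = 0; torsion from ∂_3 factors > 1: none. So H_2 = 0.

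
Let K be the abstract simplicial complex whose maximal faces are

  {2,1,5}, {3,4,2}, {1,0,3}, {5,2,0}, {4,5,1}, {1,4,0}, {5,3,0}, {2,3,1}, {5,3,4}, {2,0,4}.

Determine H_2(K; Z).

H_2 = 0.

Order the vertices as 0 < 1 < 2 < 3 < 4 < 5. Listing each simplex with vertices in this order, K has dimension 2 with simplices:

  0-simplices (6): [0], [1], [2], [3], [4], [5]
  1-simplices (15): [0,1], [0,2], [0,3], [0,4], [0,5], [1,2], [1,3], [1,4], [1,5], [2,3], [2,4], [2,5], [3,4], [3,5], [4,5]
  2-simplices (10): [0,1,3], [0,1,4], [0,2,4], [0,2,5], [0,3,5], [1,2,3], [1,2,5], [1,4,5], [2,3,4], [3,4,5]

so the chain groups are C_0 ≅ Z^6, C_1 ≅ Z^15, C_2 ≅ Z^10.

Boundary ∂_1: C_1 → C_0 sends each edge [p,q] (with p < q) to q − p. For instance
  ∂[0,4] = [4] − [0].
This gives a 6×15 integer matrix of rank 5; reducing to Smith normal form yields diagonal entries (1,1,1,1,1).

∂_2: C_2 → C_1 acts by ∂[p,q,r] = [q,r] − [p,r] + [p,q]. For instance
  ∂[0,3,5] = [3,5] − [0,5] + [0,3],
  ∂[1,2,5] = [2,5] − [1,5] + [1,2].
The 15×10 boundary matrix has rank 10 and Smith normal form diag(1,1,1,1,1,1,1,1,1,2).

Reading off H_k = ker ∂_k / im ∂_{k+1}:

  H_2: rank ker ∂_2 − rank ∂_3 = (10 − 10) − 0 = 0, and there is no ∂_3, so H_2 ≅ 0.

(K is a triangulation of the real projective plane RP^2.)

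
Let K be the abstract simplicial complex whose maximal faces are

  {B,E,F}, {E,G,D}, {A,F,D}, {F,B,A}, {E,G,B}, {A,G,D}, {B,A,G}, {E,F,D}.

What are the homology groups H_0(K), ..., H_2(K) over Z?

Take the total order A < B < D < E < F < G on the vertex set. Then K (dimension 2) consists of the simplices:

  0-simplices (6): A, B, D, E, F, G
  1-simplices (12): AB, AD, AF, AG, BE, BF, BG, DE, DF, DG, EF, EG
  2-simplices (8): ABF, ABG, ADF, ADG, BEF, BEG, DEF, DEG

Hence C_0 ≅ Z^6, C_1 ≅ Z^12, C_2 ≅ Z^8.

Boundary ∂_1: C_1 → C_0 sends each edge [p,q] (with p < q) to q − p.
This gives a 6×12 integer matrix of rank 5; reducing to Smith normal form yields diagonal entries (1,1,1,1,1).

∂_2: C_2 → C_1 acts by ∂[p,q,r] = [q,r] − [p,r] + [p,q]. For instance
  ∂DEG = EG − DG + DE,
  ∂BEG = EG − BG + BE.
This gives a 12×8 integer matrix of rank 7; reducing to Smith normal form yields diagonal entries (1,1,1,1,1,1,1).

Computing H_k = (kernel of ∂_k) / (image of ∂_{k+1}):

  H_0: rank C_0 − rank ∂_1 = 6 − 5 = 1, and the invariant factors of ∂_1 are all 1, so H_0 = Z.
  H_1: rank ker ∂_1 − rank ∂_2 = (12 − 5) − 7 = 0, and the invariant factors of ∂_2 are all 1, so H_1 = 0.
  H_2: rank ker ∂_2 − rank ∂_3 = (8 − 7) − 0 = 1, and there is no ∂_3, so H_2 = Z.

(K is a triangulation of the 2-sphere S^2.)

H_0 = Z,  H_1 = 0,  H_2 = Z.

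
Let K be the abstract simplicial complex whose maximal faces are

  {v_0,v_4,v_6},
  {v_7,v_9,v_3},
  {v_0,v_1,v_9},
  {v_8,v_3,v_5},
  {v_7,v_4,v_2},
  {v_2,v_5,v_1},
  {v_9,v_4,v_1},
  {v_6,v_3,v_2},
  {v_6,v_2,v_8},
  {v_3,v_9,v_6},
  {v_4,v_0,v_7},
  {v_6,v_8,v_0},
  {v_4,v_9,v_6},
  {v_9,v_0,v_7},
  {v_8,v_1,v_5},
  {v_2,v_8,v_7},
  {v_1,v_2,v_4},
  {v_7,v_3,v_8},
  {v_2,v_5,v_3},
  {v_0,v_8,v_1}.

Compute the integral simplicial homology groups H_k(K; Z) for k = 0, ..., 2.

Order the vertices as v_0 < v_1 < v_2 < v_3 < v_4 < v_5 < v_6 < v_7 < v_8 < v_9. Listing each simplex with vertices in this order, K has dimension 2 with simplices:

  0-simplices (10): [v_0], [v_1], [v_2], [v_3], [v_4], [v_5], [v_6], [v_7], [v_8], [v_9]
  1-simplices (30): (30 of them)
  2-simplices (20): (20 of them)

giving chain groups C_0 ≅ Z^10, C_1 ≅ Z^30, C_2 ≅ Z^20.

Boundary ∂_1: C_1 → C_0 sends each edge [p,q] (with p < q) to q − p. For instance
  ∂[v_7,v_9] = [v_9] − [v_7].
As a 10×30 matrix over Z this has rank 9, with invariant factors (1,1,1,1,1,1,1,1,1).

∂_2: C_2 → C_1 maps a triangle to the signed sum of its edges. For instance
  ∂[v_2,v_6,v_8] = [v_6,v_8] − [v_2,v_8] + [v_2,v_6],
  ∂[v_4,v_6,v_9] = [v_6,v_9] − [v_4,v_9] + [v_4,v_6].
This gives a 30×20 integer matrix of rank 20; reducing to Smith normal form yields diagonal entries (1,1,1,1,1,1,1,1,1,1,1,1,1,1,1,1,1,1,1,2).

Now H_k = ker ∂_k / im ∂_{k+1}, so:

  H_0: rank C_0 − rank ∂_1 = 10 − 9 = 1, and the invariant factors of ∂_1 are all 1, so H_0 = Z.
  H_1: rank ker ∂_1 − rank ∂_2 = (30 − 9) − 20 = 1, and ∂_2 has invariant factor 2 > 1, so H_1 = Z ⊕ Z/2.
  H_2: rank ker ∂_2 − rank ∂_3 = (20 − 20) − 0 = 0, and there is no ∂_3, so H_2 = 0.

As a check, the Euler characteristic is 10 − 30 + 20 = 0, which agrees with 1 − 1 + 0 = 0.

H_0 = Z,  H_1 = Z ⊕ Z/2,  H_2 = 0.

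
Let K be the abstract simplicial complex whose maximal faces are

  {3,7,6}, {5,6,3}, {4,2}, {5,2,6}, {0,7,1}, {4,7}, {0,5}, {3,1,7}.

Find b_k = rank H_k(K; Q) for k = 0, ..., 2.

Order the vertices as 0 < 1 < 2 < 3 < 4 < 5 < 6 < 7. Listing each simplex with vertices in this order, K has dimension 2 with simplices:

  0-simplices (8): [0], [1], [2], [3], [4], [5], [6], [7]
  1-simplices (14): [0,1], [0,5], [0,7], [1,3], [1,7], [2,4], [2,5], [2,6], [3,5], [3,6], [3,7], [4,7], [5,6], [6,7]
  2-simplices (5): [0,1,7], [1,3,7], [2,5,6], [3,5,6], [3,6,7]

giving chain groups C_0 ≅ Z^8, C_1 ≅ Z^14, C_2 ≅ Z^5.

The boundary map ∂_1: C_1 → C_0 is given by ∂[p,q] = [q] − [p].
The 8×14 boundary matrix has rank 7 and Smith normal form diag(1,1,1,1,1,1,1).

Boundary ∂_2: C_2 → C_1 acts by ∂[p,q,r] = [q,r] − [p,r] + [p,q]. For instance
  ∂[3,6,7] = [6,7] − [3,7] + [3,6],
  ∂[1,3,7] = [3,7] − [1,7] + [1,3].
The resulting 14×5 matrix has rank 5, and its Smith normal form has invariant factors (1,1,1,1,1).

From H_k ≅ ker(∂_k) / im(∂_{k+1}) we obtain:

  H_0: rank C_0 − rank ∂_1 = 8 − 7 = 1, and the invariant factors of ∂_1 are all 1, so H_0 = Z.
  H_1: rank ker ∂_1 − rank ∂_2 = (14 − 7) − 5 = 2, and the invariant factors of ∂_2 are all 1, so H_1 = Z^2.
  H_2: rank ker ∂_2 − rank ∂_3 = (5 − 5) − 0 = 0, and there is no ∂_3, so H_2 = 0.

As a check, the Euler characteristic is 8 − 14 + 5 = -1, which agrees with 1 − 2 + 0 = -1.

Hence the Betti numbers are b_0 = 1, b_1 = 2, b_2 = 0.

b_0 = 1, b_1 = 2, b_2 = 0.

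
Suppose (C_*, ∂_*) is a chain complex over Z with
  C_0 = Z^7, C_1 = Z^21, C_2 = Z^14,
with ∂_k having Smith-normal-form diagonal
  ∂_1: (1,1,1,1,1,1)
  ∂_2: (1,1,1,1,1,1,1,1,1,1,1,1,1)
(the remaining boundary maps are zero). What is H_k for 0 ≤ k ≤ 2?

H_0: b_0 = 7 − 0 − 6 = 1; torsion from ∂_1 factors > 1: none. So H_0 = Z.
H_1: b_1 = 21 − 6 − 13 = 2; torsion from ∂_2 factors > 1: none. So H_1 = Z^2.
H_2: b_2 = 14 − 13 − 0 = 1; torsion from ∂_3 factors > 1: none. So H_2 = Z.

H_0 = Z,  H_1 = Z^2,  H_2 = Z.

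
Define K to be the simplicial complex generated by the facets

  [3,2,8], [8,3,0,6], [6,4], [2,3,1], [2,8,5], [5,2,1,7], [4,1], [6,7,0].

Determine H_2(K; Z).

H_2 = 0.

Order the vertices as 0 < 1 < 2 < 3 < 4 < 5 < 6 < 7 < 8. Listing each simplex with vertices in this order, K has dimension 3 with simplices:

  0-simplices (9): [0], [1], [2], [3], [4], [5], [6], [7], [8]
  1-simplices (20): [0,3], [0,6], [0,7], [0,8], [1,2], [1,3], [1,4], [1,5], [1,7], [2,3], [2,5], [2,7], [2,8], [3,6], [3,8], [4,6], [5,7], [5,8], [6,7], [6,8]
  2-simplices (12): [0,3,6], [0,3,8], [0,6,7], [0,6,8], [1,2,3], [1,2,5], [1,2,7], [1,5,7], [2,3,8], [2,5,7], [2,5,8], [3,6,8]
  3-simplices (2): [0,3,6,8], [1,2,5,7]

giving chain groups C_0 ≅ Z^9, C_1 ≅ Z^20, C_2 ≅ Z^12, C_3 ≅ Z^2.

∂_1: C_1 → C_0 is given by ∂[p,q] = [q] − [p].
The 9×20 boundary matrix has rank 8 and Smith normal form diag(1,1,1,1,1,1,1,1).

Boundary ∂_2: C_2 → C_1 sends each 2-simplex [p,q,r] to [q,r] − [p,r] + [p,q]. For instance
  ∂[0,3,6] = [3,6] − [0,6] + [0,3],
  ∂[1,2,3] = [2,3] − [1,3] + [1,2].
The resulting 20×12 matrix has rank 10, and its Smith normal form has invariant factors (1,1,1,1,1,1,1,1,1,1).

∂_3: C_3 → C_2 sends each 3-simplex σ to the alternating sum Σ_i (−1)^i (σ with its i-th vertex removed). For instance
  ∂[1,2,5,7] = [2,5,7] − [1,5,7] + [1,2,7] − [1,2,5],
  ∂[0,3,6,8] = [3,6,8] − [0,6,8] + [0,3,8] − [0,3,6].
As a 12×2 matrix over Z this has rank 2, with invariant factors (1,1).

From H_k ≅ ker(∂_k) / im(∂_{k+1}) we obtain:

  H_2: rank ker ∂_2 − rank ∂_3 = (12 − 10) − 2 = 0, and the invariant factors of ∂_3 are all 1, so H_2 ≅ 0.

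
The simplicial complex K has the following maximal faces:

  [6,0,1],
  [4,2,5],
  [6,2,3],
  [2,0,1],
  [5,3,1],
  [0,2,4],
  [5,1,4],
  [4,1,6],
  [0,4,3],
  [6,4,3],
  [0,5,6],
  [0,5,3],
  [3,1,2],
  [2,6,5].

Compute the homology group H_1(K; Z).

Fix the vertex order 0 < 1 < 2 < 3 < 4 < 5 < 6 and write every simplex with vertices in increasing order. Then dim K = 2 and the simplices of K are:

  0-simplices (7): [0], [1], [2], [3], [4], [5], [6]
  1-simplices (21): [0,1], [0,2], [0,3], [0,4], [0,5], [0,6], [1,2], [1,3], [1,4], [1,5], [1,6], [2,3], [2,4], [2,5], [2,6], [3,4], [3,5], [3,6], [4,5], [4,6], [5,6]
  2-simplices (14): [0,1,2], [0,1,6], [0,2,4], [0,3,4], [0,3,5], [0,5,6], [1,2,3], [1,3,5], [1,4,5], [1,4,6], [2,3,6], [2,4,5], [2,5,6], [3,4,6]

Hence C_0 ≅ Z^7, C_1 ≅ Z^21, C_2 ≅ Z^14.

The boundary map ∂_1: C_1 → C_0 sends each edge [p,q] (with p < q) to q − p. For instance
  ∂[5,6] = [6] − [5].
As a 7×21 matrix over Z this has rank 6, with invariant factors (1,1,1,1,1,1).

The boundary map ∂_2: C_2 → C_1 sends each 2-simplex [p,q,r] to [q,r] − [p,r] + [p,q]. For instance
  ∂[1,2,3] = [2,3] − [1,3] + [1,2],
  ∂[0,1,6] = [1,6] − [0,6] + [0,1].
This gives a 21×14 integer matrix of rank 13; reducing to Smith normal form yields diagonal entries (1,1,1,1,1,1,1,1,1,1,1,1,1).

Reading off H_k = ker ∂_k / im ∂_{k+1}:

  H_1: rank ker ∂_1 − rank ∂_2 = (21 − 6) − 13 = 2, and the invariant factors of ∂_2 are all 1, so H_1 ≅ Z^2.

H_1 = Z^2.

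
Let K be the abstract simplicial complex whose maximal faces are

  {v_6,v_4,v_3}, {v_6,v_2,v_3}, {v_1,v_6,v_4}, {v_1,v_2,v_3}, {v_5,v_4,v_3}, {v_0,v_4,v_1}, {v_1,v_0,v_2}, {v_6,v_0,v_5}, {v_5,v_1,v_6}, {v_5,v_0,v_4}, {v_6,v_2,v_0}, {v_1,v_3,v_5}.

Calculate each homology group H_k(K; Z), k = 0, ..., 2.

Order the vertices as v_0 < v_1 < v_2 < v_3 < v_4 < v_5 < v_6. Listing each simplex with vertices in this order, K has dimension 2 with simplices:

  0-simplices (7): [v_0], [v_1], [v_2], [v_3], [v_4], [v_5], [v_6]
  1-simplices (18): (18 of them)
  2-simplices (12): (12 of them)

so the chain groups are C_0 ≅ Z^7, C_1 ≅ Z^18, C_2 ≅ Z^12.

Boundary ∂_1: C_1 → C_0 maps an edge to its endpoints' difference, ∂[p,q] = q − p. For instance
  ∂[v_1,v_5] = [v_5] − [v_1].
As a 7×18 matrix over Z this has rank 6, with invariant factors (1,1,1,1,1,1).

The boundary map ∂_2: C_2 → C_1 acts by ∂[p,q,r] = [q,r] − [p,r] + [p,q]. For instance
  ∂[v_1,v_2,v_3] = [v_2,v_3] − [v_1,v_3] + [v_1,v_2],
  ∂[v_1,v_3,v_5] = [v_3,v_5] − [v_1,v_5] + [v_1,v_3].
This gives a 18×12 integer matrix of rank 12; reducing to Smith normal form yields diagonal entries (1,1,1,1,1,1,1,1,1,1,1,2).

From H_k ≅ ker(∂_k) / im(∂_{k+1}) we obtain:

  H_0: rank C_0 − rank ∂_1 = 7 − 6 = 1, and the invariant factors of ∂_1 are all 1, so H_0 = Z.
  H_1: rank ker ∂_1 − rank ∂_2 = (18 − 6) − 12 = 0, and ∂_2 has invariant factor 2 > 1, so H_1 = Z/2Z.
  H_2: rank ker ∂_2 − rank ∂_3 = (12 − 12) − 0 = 0, and there is no ∂_3, so H_2 = 0.

As a check, the Euler characteristic is 7 − 18 + 12 = 1, which agrees with 1 − 0 + 0 = 1.

H_0 ≅ Z,  H_1 ≅ Z/2Z,  H_2 = 0.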